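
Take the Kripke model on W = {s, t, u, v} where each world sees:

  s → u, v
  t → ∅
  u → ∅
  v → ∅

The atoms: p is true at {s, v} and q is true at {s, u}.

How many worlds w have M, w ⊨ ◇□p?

1

s: successors {u, v}; □p there: u:T, v:T. ✓
t: no successors, so ◇□p fails. ✗
u: no successors, so ◇□p fails. ✗
v: no successors, so ◇□p fails. ✗
Satisfying worlds: {s}.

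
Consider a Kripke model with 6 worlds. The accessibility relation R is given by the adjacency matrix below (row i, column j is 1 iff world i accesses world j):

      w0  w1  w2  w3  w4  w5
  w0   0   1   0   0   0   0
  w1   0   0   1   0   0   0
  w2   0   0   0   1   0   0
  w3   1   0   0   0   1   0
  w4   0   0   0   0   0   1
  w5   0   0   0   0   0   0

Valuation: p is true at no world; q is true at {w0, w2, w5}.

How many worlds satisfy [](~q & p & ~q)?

1

w0: successors {w1}; ~q & p & ~q there: w1:F. ✗
w1: successors {w2}; ~q & p & ~q there: w2:F. ✗
w2: successors {w3}; ~q & p & ~q there: w3:F. ✗
w3: successors {w0, w4}; ~q & p & ~q there: w0:F, w4:F. ✗
w4: successors {w5}; ~q & p & ~q there: w5:F. ✗
w5: no successors, so [](~q & p & ~q) holds vacuously. ✓
Satisfying worlds: {w5}.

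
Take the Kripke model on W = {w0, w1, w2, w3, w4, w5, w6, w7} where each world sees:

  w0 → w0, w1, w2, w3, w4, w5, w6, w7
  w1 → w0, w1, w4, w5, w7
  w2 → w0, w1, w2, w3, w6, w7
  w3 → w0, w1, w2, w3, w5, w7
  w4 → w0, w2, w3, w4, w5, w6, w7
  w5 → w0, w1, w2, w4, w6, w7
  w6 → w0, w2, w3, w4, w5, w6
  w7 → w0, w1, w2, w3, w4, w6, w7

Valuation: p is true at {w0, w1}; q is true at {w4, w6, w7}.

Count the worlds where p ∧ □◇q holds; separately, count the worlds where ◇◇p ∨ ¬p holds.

2 and 8

For p ∧ □◇q:
w0: p is T, □◇q is T. ✓
w1: p is T, □◇q is T. ✓
w2: p is F, □◇q is T. ✗
w3: p is F, □◇q is T. ✗
w4: p is F, □◇q is T. ✗
w5: p is F, □◇q is T. ✗
w6: p is F, □◇q is T. ✗
w7: p is F, □◇q is T. ✗
— 2 worlds.
For ◇◇p ∨ ¬p:
w0: ◇◇p is T, ¬p is F. ✓
w1: ◇◇p is T, ¬p is F. ✓
w2: ◇◇p is T, ¬p is T. ✓
w3: ◇◇p is T, ¬p is T. ✓
w4: ◇◇p is T, ¬p is T. ✓
w5: ◇◇p is T, ¬p is T. ✓
w6: ◇◇p is T, ¬p is T. ✓
w7: ◇◇p is T, ¬p is T. ✓
— 8 worlds.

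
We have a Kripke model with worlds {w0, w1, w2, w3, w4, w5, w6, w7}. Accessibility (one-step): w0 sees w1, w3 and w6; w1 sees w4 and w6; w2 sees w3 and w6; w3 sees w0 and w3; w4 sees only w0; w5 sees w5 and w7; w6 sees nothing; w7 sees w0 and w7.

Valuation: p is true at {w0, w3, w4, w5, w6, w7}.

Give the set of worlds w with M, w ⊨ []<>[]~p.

{w4, w6}

w0: successors {w1, w3, w6}; <>[]~p there: w1:T, w3:F, w6:F. ✗
w1: successors {w4, w6}; <>[]~p there: w4:F, w6:F. ✗
w2: successors {w3, w6}; <>[]~p there: w3:F, w6:F. ✗
w3: successors {w0, w3}; <>[]~p there: w0:T, w3:F. ✗
w4: successors {w0}; <>[]~p there: w0:T. ✓
w5: successors {w5, w7}; <>[]~p there: w5:F, w7:F. ✗
w6: no successors, so []<>[]~p holds vacuously. ✓
w7: successors {w0, w7}; <>[]~p there: w0:T, w7:F. ✗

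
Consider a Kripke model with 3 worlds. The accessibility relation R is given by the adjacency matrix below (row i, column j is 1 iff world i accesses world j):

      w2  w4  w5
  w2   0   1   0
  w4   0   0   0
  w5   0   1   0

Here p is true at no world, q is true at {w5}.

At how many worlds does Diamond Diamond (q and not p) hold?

0

w2: successors {w4}; Diamond (q and not p) there: w4:F. ✗
w4: no successors, so Diamond Diamond (q and not p) fails. ✗
w5: successors {w4}; Diamond (q and not p) there: w4:F. ✗
Satisfying worlds: ∅.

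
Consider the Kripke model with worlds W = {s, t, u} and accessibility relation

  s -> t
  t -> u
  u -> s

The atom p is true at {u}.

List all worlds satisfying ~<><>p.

s: <><>p is T. ✗
t: <><>p is F. ✓
u: <><>p is F. ✓

{t, u}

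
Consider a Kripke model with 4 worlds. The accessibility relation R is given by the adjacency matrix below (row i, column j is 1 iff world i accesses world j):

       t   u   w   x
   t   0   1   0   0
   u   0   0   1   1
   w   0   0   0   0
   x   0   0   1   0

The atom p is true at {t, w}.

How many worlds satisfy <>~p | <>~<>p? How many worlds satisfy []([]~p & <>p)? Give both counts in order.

3 and 1

For <>~p | <>~<>p:
t: <>~p is T, <>~<>p is F. ✓
u: <>~p is T, <>~<>p is T. ✓
w: <>~p is F, <>~<>p is F. ✗
x: <>~p is F, <>~<>p is T. ✓
— 3 worlds.
For []([]~p & <>p):
t: successors {u}; []~p & <>p there: u:F. ✗
u: successors {w, x}; []~p & <>p there: w:F, x:F. ✗
w: no successors, so []([]~p & <>p) holds vacuously. ✓
x: successors {w}; []~p & <>p there: w:F. ✗
— 1 world.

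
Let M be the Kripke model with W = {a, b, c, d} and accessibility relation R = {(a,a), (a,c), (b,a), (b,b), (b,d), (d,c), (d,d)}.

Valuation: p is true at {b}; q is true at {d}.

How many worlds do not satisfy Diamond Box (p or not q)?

1

a: successors {a, c}; Box (p or not q) there: a:T, c:T. ✓
b: successors {a, b, d}; Box (p or not q) there: a:T, b:F, d:F. ✓
c: no successors, so Diamond Box (p or not q) fails. ✗
d: successors {c, d}; Box (p or not q) there: c:T, d:F. ✓
Satisfying worlds: {a, b, d}.
So Diamond Box (p or not q) fails at the other 1 world.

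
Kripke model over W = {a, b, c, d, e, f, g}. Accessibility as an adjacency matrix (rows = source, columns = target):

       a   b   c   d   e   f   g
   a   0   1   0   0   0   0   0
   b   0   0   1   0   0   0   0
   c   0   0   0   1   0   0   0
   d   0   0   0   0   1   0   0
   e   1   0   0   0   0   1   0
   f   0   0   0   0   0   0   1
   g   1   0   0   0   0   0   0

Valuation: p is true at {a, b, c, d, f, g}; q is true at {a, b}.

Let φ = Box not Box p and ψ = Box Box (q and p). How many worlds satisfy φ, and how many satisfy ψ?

1 and 2

For Box not Box p:
a: successors {b}; not Box p there: b:F. ✗
b: successors {c}; not Box p there: c:F. ✗
c: successors {d}; not Box p there: d:T. ✓
d: successors {e}; not Box p there: e:F. ✗
e: successors {a, f}; not Box p there: a:F, f:F. ✗
f: successors {g}; not Box p there: g:F. ✗
g: successors {a}; not Box p there: a:F. ✗
— 1 world.
For Box Box (q and p):
a: successors {b}; Box (q and p) there: b:F. ✗
b: successors {c}; Box (q and p) there: c:F. ✗
c: successors {d}; Box (q and p) there: d:F. ✗
d: successors {e}; Box (q and p) there: e:F. ✗
e: successors {a, f}; Box (q and p) there: a:T, f:F. ✗
f: successors {g}; Box (q and p) there: g:T. ✓
g: successors {a}; Box (q and p) there: a:T. ✓
— 2 worlds.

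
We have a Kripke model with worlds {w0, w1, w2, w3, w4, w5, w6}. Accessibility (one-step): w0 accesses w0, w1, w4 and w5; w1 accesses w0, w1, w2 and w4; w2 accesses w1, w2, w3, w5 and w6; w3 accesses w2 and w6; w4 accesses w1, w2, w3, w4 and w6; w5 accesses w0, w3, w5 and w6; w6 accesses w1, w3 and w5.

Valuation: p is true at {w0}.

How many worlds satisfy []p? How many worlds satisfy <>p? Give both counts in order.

0 and 3

For []p:
w0: successors {w0, w1, w4, w5}; p there: w0:T, w1:F, w4:F, w5:F. ✗
w1: successors {w0, w1, w2, w4}; p there: w0:T, w1:F, w2:F, w4:F. ✗
w2: successors {w1, w2, w3, w5, w6}; p there: w1:F, w2:F, w3:F, w5:F, w6:F. ✗
w3: successors {w2, w6}; p there: w2:F, w6:F. ✗
w4: successors {w1, w2, w3, w4, w6}; p there: w1:F, w2:F, w3:F, w4:F, w6:F. ✗
w5: successors {w0, w3, w5, w6}; p there: w0:T, w3:F, w5:F, w6:F. ✗
w6: successors {w1, w3, w5}; p there: w1:F, w3:F, w5:F. ✗
— 0 worlds.
For <>p:
w0: successors {w0, w1, w4, w5}; p there: w0:T, w1:F, w4:F, w5:F. ✓
w1: successors {w0, w1, w2, w4}; p there: w0:T, w1:F, w2:F, w4:F. ✓
w2: successors {w1, w2, w3, w5, w6}; p there: w1:F, w2:F, w3:F, w5:F, w6:F. ✗
w3: successors {w2, w6}; p there: w2:F, w6:F. ✗
w4: successors {w1, w2, w3, w4, w6}; p there: w1:F, w2:F, w3:F, w4:F, w6:F. ✗
w5: successors {w0, w3, w5, w6}; p there: w0:T, w3:F, w5:F, w6:F. ✓
w6: successors {w1, w3, w5}; p there: w1:F, w3:F, w5:F. ✗
— 3 worlds.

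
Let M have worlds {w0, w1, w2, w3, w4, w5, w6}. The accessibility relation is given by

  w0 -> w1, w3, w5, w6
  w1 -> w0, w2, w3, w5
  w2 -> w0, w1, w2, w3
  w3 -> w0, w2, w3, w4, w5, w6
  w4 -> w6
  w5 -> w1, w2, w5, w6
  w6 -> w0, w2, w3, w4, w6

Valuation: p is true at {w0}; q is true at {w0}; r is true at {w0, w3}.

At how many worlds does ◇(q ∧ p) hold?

w0: successors {w1, w3, w5, w6}; q ∧ p there: w1:F, w3:F, w5:F, w6:F. ✗
w1: successors {w0, w2, w3, w5}; q ∧ p there: w0:T, w2:F, w3:F, w5:F. ✓
w2: successors {w0, w1, w2, w3}; q ∧ p there: w0:T, w1:F, w2:F, w3:F. ✓
w3: successors {w0, w2, w3, w4, w5, w6}; q ∧ p there: w0:T, w2:F, w3:F, w4:F, w5:F, w6:F. ✓
w4: successors {w6}; q ∧ p there: w6:F. ✗
w5: successors {w1, w2, w5, w6}; q ∧ p there: w1:F, w2:F, w5:F, w6:F. ✗
w6: successors {w0, w2, w3, w4, w6}; q ∧ p there: w0:T, w2:F, w3:F, w4:F, w6:F. ✓
Satisfying worlds: {w1, w2, w3, w6}.

4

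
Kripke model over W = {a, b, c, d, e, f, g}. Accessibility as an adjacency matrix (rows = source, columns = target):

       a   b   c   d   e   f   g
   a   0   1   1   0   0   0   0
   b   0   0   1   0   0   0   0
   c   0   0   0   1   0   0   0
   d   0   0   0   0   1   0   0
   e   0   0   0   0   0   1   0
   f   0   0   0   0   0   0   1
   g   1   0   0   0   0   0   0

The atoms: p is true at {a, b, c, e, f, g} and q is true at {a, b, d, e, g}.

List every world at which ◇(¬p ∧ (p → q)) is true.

a: successors {b, c}; ¬p ∧ (p → q) there: b:F, c:F. ✗
b: successors {c}; ¬p ∧ (p → q) there: c:F. ✗
c: successors {d}; ¬p ∧ (p → q) there: d:T. ✓
d: successors {e}; ¬p ∧ (p → q) there: e:F. ✗
e: successors {f}; ¬p ∧ (p → q) there: f:F. ✗
f: successors {g}; ¬p ∧ (p → q) there: g:F. ✗
g: successors {a}; ¬p ∧ (p → q) there: a:F. ✗

{c}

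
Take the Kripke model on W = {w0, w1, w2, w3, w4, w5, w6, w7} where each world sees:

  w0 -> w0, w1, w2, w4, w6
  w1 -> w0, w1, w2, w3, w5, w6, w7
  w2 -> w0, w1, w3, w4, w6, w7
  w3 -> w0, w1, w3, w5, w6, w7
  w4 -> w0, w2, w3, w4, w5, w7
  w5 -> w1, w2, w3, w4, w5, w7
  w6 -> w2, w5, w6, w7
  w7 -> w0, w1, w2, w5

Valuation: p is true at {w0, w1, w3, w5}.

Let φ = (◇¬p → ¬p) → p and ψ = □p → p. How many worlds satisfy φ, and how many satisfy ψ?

4 and 8

For (◇¬p → ¬p) → p:
w0: ◇¬p → ¬p is F, p is T. ✓
w1: ◇¬p → ¬p is F, p is T. ✓
w2: ◇¬p → ¬p is T, p is F. ✗
w3: ◇¬p → ¬p is F, p is T. ✓
w4: ◇¬p → ¬p is T, p is F. ✗
w5: ◇¬p → ¬p is F, p is T. ✓
w6: ◇¬p → ¬p is T, p is F. ✗
w7: ◇¬p → ¬p is T, p is F. ✗
— 4 worlds.
For □p → p:
w0: □p is F, p is T. ✓
w1: □p is F, p is T. ✓
w2: □p is F, p is F. ✓
w3: □p is F, p is T. ✓
w4: □p is F, p is F. ✓
w5: □p is F, p is T. ✓
w6: □p is F, p is F. ✓
w7: □p is F, p is F. ✓
— 8 worlds.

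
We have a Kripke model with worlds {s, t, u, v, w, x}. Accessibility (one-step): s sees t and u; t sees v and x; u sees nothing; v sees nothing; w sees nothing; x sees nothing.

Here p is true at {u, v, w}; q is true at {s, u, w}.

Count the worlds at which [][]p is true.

s: successors {t, u}; []p there: t:F, u:T. ✗
t: successors {v, x}; []p there: v:T, x:T. ✓
u: no successors, so [][]p holds vacuously. ✓
v: no successors, so [][]p holds vacuously. ✓
w: no successors, so [][]p holds vacuously. ✓
x: no successors, so [][]p holds vacuously. ✓
Satisfying worlds: {t, u, v, w, x}.

5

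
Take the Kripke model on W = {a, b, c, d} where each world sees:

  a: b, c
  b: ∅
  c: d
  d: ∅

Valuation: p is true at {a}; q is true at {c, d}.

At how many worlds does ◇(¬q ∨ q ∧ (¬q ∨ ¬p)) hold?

a: successors {b, c}; ¬q ∨ q ∧ (¬q ∨ ¬p) there: b:T, c:T. ✓
b: no successors, so ◇(¬q ∨ q ∧ (¬q ∨ ¬p)) fails. ✗
c: successors {d}; ¬q ∨ q ∧ (¬q ∨ ¬p) there: d:T. ✓
d: no successors, so ◇(¬q ∨ q ∧ (¬q ∨ ¬p)) fails. ✗
Satisfying worlds: {a, c}.

2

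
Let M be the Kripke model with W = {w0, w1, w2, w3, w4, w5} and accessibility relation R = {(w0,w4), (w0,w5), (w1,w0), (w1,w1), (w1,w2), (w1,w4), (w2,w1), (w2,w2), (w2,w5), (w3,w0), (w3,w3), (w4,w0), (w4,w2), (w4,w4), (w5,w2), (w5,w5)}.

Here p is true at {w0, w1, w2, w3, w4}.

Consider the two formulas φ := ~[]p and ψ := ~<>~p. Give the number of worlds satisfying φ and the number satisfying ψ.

For ~[]p:
w0: []p is F. ✓
w1: []p is T. ✗
w2: []p is F. ✓
w3: []p is T. ✗
w4: []p is T. ✗
w5: []p is F. ✓
— 3 worlds.
For ~<>~p:
w0: <>~p is T. ✗
w1: <>~p is F. ✓
w2: <>~p is T. ✗
w3: <>~p is F. ✓
w4: <>~p is F. ✓
w5: <>~p is T. ✗
— 3 worlds.

3 and 3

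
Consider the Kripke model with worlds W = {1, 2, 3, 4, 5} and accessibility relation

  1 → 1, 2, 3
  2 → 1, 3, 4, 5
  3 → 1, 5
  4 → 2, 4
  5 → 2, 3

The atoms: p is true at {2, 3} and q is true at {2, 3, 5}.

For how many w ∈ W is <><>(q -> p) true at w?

5

1: successors {1, 2, 3}; <>(q -> p) there: 1:T, 2:T, 3:T. ✓
2: successors {1, 3, 4, 5}; <>(q -> p) there: 1:T, 3:T, 4:T, 5:T. ✓
3: successors {1, 5}; <>(q -> p) there: 1:T, 5:T. ✓
4: successors {2, 4}; <>(q -> p) there: 2:T, 4:T. ✓
5: successors {2, 3}; <>(q -> p) there: 2:T, 3:T. ✓
Satisfying worlds: {1, 2, 3, 4, 5}.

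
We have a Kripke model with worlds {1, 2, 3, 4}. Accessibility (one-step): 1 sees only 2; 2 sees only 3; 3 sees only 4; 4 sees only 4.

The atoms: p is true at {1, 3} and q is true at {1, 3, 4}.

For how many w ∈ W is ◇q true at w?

1: successors {2}; q there: 2:F. ✗
2: successors {3}; q there: 3:T. ✓
3: successors {4}; q there: 4:T. ✓
4: successors {4}; q there: 4:T. ✓
Satisfying worlds: {2, 3, 4}.

3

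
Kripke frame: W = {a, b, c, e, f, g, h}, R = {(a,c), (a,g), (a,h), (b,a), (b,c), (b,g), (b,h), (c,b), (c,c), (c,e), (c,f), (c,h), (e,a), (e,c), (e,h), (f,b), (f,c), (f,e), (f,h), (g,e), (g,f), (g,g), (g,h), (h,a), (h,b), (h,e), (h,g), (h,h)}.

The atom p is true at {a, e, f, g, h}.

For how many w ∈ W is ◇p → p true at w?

a: ◇p is T, p is T. ✓
b: ◇p is T, p is F. ✗
c: ◇p is T, p is F. ✗
e: ◇p is T, p is T. ✓
f: ◇p is T, p is T. ✓
g: ◇p is T, p is T. ✓
h: ◇p is T, p is T. ✓
Satisfying worlds: {a, e, f, g, h}.

5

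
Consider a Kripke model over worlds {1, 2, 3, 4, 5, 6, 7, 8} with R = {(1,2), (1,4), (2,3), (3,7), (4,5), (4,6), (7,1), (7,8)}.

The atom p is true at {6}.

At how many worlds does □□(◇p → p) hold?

7

1: successors {2, 4}; □(◇p → p) there: 2:T, 4:T. ✓
2: successors {3}; □(◇p → p) there: 3:T. ✓
3: successors {7}; □(◇p → p) there: 7:T. ✓
4: successors {5, 6}; □(◇p → p) there: 5:T, 6:T. ✓
5: no successors, so □□(◇p → p) holds vacuously. ✓
6: no successors, so □□(◇p → p) holds vacuously. ✓
7: successors {1, 8}; □(◇p → p) there: 1:F, 8:T. ✗
8: no successors, so □□(◇p → p) holds vacuously. ✓
Satisfying worlds: {1, 2, 3, 4, 5, 6, 8}.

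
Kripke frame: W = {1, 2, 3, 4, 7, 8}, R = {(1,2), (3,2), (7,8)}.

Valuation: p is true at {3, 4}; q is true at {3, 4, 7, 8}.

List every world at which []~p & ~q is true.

{1, 2}

1: []~p is T, ~q is T. ✓
2: []~p is T, ~q is T. ✓
3: []~p is T, ~q is F. ✗
4: []~p is T, ~q is F. ✗
7: []~p is T, ~q is F. ✗
8: []~p is T, ~q is F. ✗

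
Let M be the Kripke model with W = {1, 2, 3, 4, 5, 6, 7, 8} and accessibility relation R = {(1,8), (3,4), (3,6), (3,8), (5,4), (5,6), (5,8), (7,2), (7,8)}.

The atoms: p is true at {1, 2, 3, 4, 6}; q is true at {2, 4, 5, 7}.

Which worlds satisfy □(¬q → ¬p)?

1: successors {8}; ¬q → ¬p there: 8:T. ✓
2: no successors, so □(¬q → ¬p) holds vacuously. ✓
3: successors {4, 6, 8}; ¬q → ¬p there: 4:T, 6:F, 8:T. ✗
4: no successors, so □(¬q → ¬p) holds vacuously. ✓
5: successors {4, 6, 8}; ¬q → ¬p there: 4:T, 6:F, 8:T. ✗
6: no successors, so □(¬q → ¬p) holds vacuously. ✓
7: successors {2, 8}; ¬q → ¬p there: 2:T, 8:T. ✓
8: no successors, so □(¬q → ¬p) holds vacuously. ✓

{1, 2, 4, 6, 7, 8}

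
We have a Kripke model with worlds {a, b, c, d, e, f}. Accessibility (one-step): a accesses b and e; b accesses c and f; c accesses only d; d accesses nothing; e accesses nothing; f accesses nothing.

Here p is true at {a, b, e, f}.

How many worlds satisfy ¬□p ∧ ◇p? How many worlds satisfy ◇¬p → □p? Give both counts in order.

For ¬□p ∧ ◇p:
a: ¬□p is F, ◇p is T. ✗
b: ¬□p is T, ◇p is T. ✓
c: ¬□p is T, ◇p is F. ✗
d: ¬□p is F, ◇p is F. ✗
e: ¬□p is F, ◇p is F. ✗
f: ¬□p is F, ◇p is F. ✗
— 1 world.
For ◇¬p → □p:
a: ◇¬p is F, □p is T. ✓
b: ◇¬p is T, □p is F. ✗
c: ◇¬p is T, □p is F. ✗
d: ◇¬p is F, □p is T. ✓
e: ◇¬p is F, □p is T. ✓
f: ◇¬p is F, □p is T. ✓
— 4 worlds.

1 and 4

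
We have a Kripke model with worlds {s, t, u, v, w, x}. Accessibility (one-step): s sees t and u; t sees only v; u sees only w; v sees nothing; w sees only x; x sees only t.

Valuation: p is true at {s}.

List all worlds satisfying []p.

{v}

s: successors {t, u}; p there: t:F, u:F. ✗
t: successors {v}; p there: v:F. ✗
u: successors {w}; p there: w:F. ✗
v: no successors, so []p holds vacuously. ✓
w: successors {x}; p there: x:F. ✗
x: successors {t}; p there: t:F. ✗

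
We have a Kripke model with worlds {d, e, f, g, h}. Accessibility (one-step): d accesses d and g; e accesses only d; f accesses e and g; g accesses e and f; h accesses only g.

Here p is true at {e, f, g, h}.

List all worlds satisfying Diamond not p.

{d, e}

d: successors {d, g}; not p there: d:T, g:F. ✓
e: successors {d}; not p there: d:T. ✓
f: successors {e, g}; not p there: e:F, g:F. ✗
g: successors {e, f}; not p there: e:F, f:F. ✗
h: successors {g}; not p there: g:F. ✗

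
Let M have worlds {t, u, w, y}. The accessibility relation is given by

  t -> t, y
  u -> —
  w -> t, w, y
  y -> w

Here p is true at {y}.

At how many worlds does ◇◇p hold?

3

t: successors {t, y}; ◇p there: t:T, y:F. ✓
u: no successors, so ◇◇p fails. ✗
w: successors {t, w, y}; ◇p there: t:T, w:T, y:F. ✓
y: successors {w}; ◇p there: w:T. ✓
Satisfying worlds: {t, w, y}.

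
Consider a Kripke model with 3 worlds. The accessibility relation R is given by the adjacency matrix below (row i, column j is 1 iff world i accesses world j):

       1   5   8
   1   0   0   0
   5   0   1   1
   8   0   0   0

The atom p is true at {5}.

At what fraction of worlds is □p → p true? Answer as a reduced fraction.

1: □p is T, p is F. ✗
5: □p is F, p is T. ✓
8: □p is T, p is F. ✗
That's 1 of 3 worlds, so 1/3.

1/3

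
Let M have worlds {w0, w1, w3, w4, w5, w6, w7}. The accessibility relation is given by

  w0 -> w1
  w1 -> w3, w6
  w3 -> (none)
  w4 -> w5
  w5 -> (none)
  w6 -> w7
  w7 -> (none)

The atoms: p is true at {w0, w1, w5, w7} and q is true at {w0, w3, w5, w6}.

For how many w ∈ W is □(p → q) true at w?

5

w0: successors {w1}; p → q there: w1:F. ✗
w1: successors {w3, w6}; p → q there: w3:T, w6:T. ✓
w3: no successors, so □(p → q) holds vacuously. ✓
w4: successors {w5}; p → q there: w5:T. ✓
w5: no successors, so □(p → q) holds vacuously. ✓
w6: successors {w7}; p → q there: w7:F. ✗
w7: no successors, so □(p → q) holds vacuously. ✓
Satisfying worlds: {w1, w3, w4, w5, w7}.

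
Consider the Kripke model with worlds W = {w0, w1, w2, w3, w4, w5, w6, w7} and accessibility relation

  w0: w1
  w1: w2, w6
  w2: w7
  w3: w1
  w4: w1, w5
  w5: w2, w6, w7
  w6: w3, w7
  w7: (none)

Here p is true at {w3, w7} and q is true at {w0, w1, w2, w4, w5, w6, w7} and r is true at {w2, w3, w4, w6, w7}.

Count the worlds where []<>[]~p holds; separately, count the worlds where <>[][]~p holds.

For []<>[]~p:
w0: successors {w1}; <>[]~p there: w1:F. ✗
w1: successors {w2, w6}; <>[]~p there: w2:T, w6:T. ✓
w2: successors {w7}; <>[]~p there: w7:F. ✗
w3: successors {w1}; <>[]~p there: w1:F. ✗
w4: successors {w1, w5}; <>[]~p there: w1:F, w5:T. ✗
w5: successors {w2, w6, w7}; <>[]~p there: w2:T, w6:T, w7:F. ✗
w6: successors {w3, w7}; <>[]~p there: w3:T, w7:F. ✗
w7: no successors, so []<>[]~p holds vacuously. ✓
— 2 worlds.
For <>[][]~p:
w0: successors {w1}; [][]~p there: w1:F. ✗
w1: successors {w2, w6}; [][]~p there: w2:T, w6:T. ✓
w2: successors {w7}; [][]~p there: w7:T. ✓
w3: successors {w1}; [][]~p there: w1:F. ✗
w4: successors {w1, w5}; [][]~p there: w1:F, w5:F. ✗
w5: successors {w2, w6, w7}; [][]~p there: w2:T, w6:T, w7:T. ✓
w6: successors {w3, w7}; [][]~p there: w3:T, w7:T. ✓
w7: no successors, so <>[][]~p fails. ✗
— 4 worlds.

2 and 4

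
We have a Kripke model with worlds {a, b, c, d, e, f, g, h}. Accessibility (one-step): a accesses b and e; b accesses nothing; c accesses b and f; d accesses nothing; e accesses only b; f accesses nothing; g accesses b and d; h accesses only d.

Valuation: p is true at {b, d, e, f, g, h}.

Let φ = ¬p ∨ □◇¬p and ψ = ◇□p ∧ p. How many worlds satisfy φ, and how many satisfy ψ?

For ¬p ∨ □◇¬p:
a: ¬p is T, □◇¬p is F. ✓
b: ¬p is F, □◇¬p is T. ✓
c: ¬p is T, □◇¬p is F. ✓
d: ¬p is F, □◇¬p is T. ✓
e: ¬p is F, □◇¬p is F. ✗
f: ¬p is F, □◇¬p is T. ✓
g: ¬p is F, □◇¬p is F. ✗
h: ¬p is F, □◇¬p is F. ✗
— 5 worlds.
For ◇□p ∧ p:
a: ◇□p is T, p is F. ✗
b: ◇□p is F, p is T. ✗
c: ◇□p is T, p is F. ✗
d: ◇□p is F, p is T. ✗
e: ◇□p is T, p is T. ✓
f: ◇□p is F, p is T. ✗
g: ◇□p is T, p is T. ✓
h: ◇□p is T, p is T. ✓
— 3 worlds.

5 and 3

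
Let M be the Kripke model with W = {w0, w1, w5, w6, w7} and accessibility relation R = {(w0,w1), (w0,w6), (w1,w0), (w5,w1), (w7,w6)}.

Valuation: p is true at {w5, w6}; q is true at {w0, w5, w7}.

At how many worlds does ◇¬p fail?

w0: successors {w1, w6}; ¬p there: w1:T, w6:F. ✓
w1: successors {w0}; ¬p there: w0:T. ✓
w5: successors {w1}; ¬p there: w1:T. ✓
w6: no successors, so ◇¬p fails. ✗
w7: successors {w6}; ¬p there: w6:F. ✗
Satisfying worlds: {w0, w1, w5}.
So ◇¬p fails at the other 2 worlds.

2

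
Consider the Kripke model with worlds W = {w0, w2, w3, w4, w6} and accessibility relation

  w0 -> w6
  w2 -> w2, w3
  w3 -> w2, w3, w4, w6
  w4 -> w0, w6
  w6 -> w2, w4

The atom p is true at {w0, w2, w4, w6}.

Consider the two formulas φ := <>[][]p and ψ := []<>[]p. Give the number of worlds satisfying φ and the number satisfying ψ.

3 and 2

For <>[][]p:
w0: successors {w6}; [][]p there: w6:F. ✗
w2: successors {w2, w3}; [][]p there: w2:F, w3:F. ✗
w3: successors {w2, w3, w4, w6}; [][]p there: w2:F, w3:F, w4:T, w6:F. ✓
w4: successors {w0, w6}; [][]p there: w0:T, w6:F. ✓
w6: successors {w2, w4}; [][]p there: w2:F, w4:T. ✓
— 3 worlds.
For []<>[]p:
w0: successors {w6}; <>[]p there: w6:T. ✓
w2: successors {w2, w3}; <>[]p there: w2:F, w3:T. ✗
w3: successors {w2, w3, w4, w6}; <>[]p there: w2:F, w3:T, w4:T, w6:T. ✗
w4: successors {w0, w6}; <>[]p there: w0:T, w6:T. ✓
w6: successors {w2, w4}; <>[]p there: w2:F, w4:T. ✗
— 2 worlds.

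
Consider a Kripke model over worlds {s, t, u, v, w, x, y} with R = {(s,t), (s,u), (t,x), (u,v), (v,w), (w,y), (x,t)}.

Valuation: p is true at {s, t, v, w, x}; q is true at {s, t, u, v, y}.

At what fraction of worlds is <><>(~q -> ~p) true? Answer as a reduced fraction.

s: successors {t, u}; <>(~q -> ~p) there: t:F, u:T. ✓
t: successors {x}; <>(~q -> ~p) there: x:T. ✓
u: successors {v}; <>(~q -> ~p) there: v:F. ✗
v: successors {w}; <>(~q -> ~p) there: w:T. ✓
w: successors {y}; <>(~q -> ~p) there: y:F. ✗
x: successors {t}; <>(~q -> ~p) there: t:F. ✗
y: no successors, so <><>(~q -> ~p) fails. ✗
That's 3 of 7 worlds, so 3/7.

3/7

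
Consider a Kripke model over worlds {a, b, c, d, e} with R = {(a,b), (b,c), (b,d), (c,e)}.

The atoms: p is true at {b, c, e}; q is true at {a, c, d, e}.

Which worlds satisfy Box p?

{a, c, d, e}

a: successors {b}; p there: b:T. ✓
b: successors {c, d}; p there: c:T, d:F. ✗
c: successors {e}; p there: e:T. ✓
d: no successors, so Box p holds vacuously. ✓
e: no successors, so Box p holds vacuously. ✓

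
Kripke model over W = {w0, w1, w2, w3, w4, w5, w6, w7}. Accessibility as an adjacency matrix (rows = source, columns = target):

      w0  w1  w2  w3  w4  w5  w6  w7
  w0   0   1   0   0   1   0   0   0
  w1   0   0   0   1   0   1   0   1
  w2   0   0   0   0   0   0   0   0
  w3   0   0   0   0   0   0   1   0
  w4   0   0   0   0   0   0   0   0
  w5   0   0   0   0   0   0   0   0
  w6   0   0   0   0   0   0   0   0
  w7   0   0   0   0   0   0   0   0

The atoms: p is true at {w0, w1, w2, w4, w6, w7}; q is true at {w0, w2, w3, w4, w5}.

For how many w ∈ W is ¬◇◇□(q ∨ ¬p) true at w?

w0: ◇◇□(q ∨ ¬p) is T. ✗
w1: ◇◇□(q ∨ ¬p) is T. ✗
w2: ◇◇□(q ∨ ¬p) is F. ✓
w3: ◇◇□(q ∨ ¬p) is F. ✓
w4: ◇◇□(q ∨ ¬p) is F. ✓
w5: ◇◇□(q ∨ ¬p) is F. ✓
w6: ◇◇□(q ∨ ¬p) is F. ✓
w7: ◇◇□(q ∨ ¬p) is F. ✓
Satisfying worlds: {w2, w3, w4, w5, w6, w7}.

6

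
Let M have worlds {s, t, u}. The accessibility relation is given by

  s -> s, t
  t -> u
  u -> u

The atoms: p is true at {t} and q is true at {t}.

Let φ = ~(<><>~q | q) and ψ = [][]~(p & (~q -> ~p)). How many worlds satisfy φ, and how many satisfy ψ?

0 and 2

For ~(<><>~q | q):
s: <><>~q | q is T. ✗
t: <><>~q | q is T. ✗
u: <><>~q | q is T. ✗
— 0 worlds.
For [][]~(p & (~q -> ~p)):
s: successors {s, t}; []~(p & (~q -> ~p)) there: s:F, t:T. ✗
t: successors {u}; []~(p & (~q -> ~p)) there: u:T. ✓
u: successors {u}; []~(p & (~q -> ~p)) there: u:T. ✓
— 2 worlds.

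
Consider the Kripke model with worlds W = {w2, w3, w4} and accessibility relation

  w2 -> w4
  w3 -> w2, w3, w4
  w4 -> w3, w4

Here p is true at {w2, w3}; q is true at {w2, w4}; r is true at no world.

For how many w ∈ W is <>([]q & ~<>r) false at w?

2

w2: successors {w4}; []q & ~<>r there: w4:F. ✗
w3: successors {w2, w3, w4}; []q & ~<>r there: w2:T, w3:F, w4:F. ✓
w4: successors {w3, w4}; []q & ~<>r there: w3:F, w4:F. ✗
Satisfying worlds: {w3}.
So <>([]q & ~<>r) fails at the other 2 worlds.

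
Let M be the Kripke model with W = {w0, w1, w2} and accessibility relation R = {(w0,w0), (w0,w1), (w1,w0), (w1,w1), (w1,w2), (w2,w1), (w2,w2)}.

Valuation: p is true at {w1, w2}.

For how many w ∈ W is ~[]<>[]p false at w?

w0: []<>[]p is F. ✓
w1: []<>[]p is F. ✓
w2: []<>[]p is T. ✗
Satisfying worlds: {w0, w1}.
So ~[]<>[]p fails at the other 1 world.

1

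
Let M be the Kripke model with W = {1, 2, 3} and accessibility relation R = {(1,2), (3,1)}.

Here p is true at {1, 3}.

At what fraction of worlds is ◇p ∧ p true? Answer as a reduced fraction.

1: ◇p is F, p is T. ✗
2: ◇p is F, p is F. ✗
3: ◇p is T, p is T. ✓
That's 1 of 3 worlds, so 1/3.

1/3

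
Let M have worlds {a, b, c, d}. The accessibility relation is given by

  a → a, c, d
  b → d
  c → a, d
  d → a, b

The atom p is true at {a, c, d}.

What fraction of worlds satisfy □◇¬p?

a: successors {a, c, d}; ◇¬p there: a:F, c:F, d:T. ✗
b: successors {d}; ◇¬p there: d:T. ✓
c: successors {a, d}; ◇¬p there: a:F, d:T. ✗
d: successors {a, b}; ◇¬p there: a:F, b:F. ✗
That's 1 of 4 worlds, so 1/4.

1/4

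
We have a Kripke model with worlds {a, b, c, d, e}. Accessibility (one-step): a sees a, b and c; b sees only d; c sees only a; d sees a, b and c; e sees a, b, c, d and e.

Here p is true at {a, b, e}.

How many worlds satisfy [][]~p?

a: successors {a, b, c}; []~p there: a:F, b:T, c:F. ✗
b: successors {d}; []~p there: d:F. ✗
c: successors {a}; []~p there: a:F. ✗
d: successors {a, b, c}; []~p there: a:F, b:T, c:F. ✗
e: successors {a, b, c, d, e}; []~p there: a:F, b:T, c:F, d:F, e:F. ✗
Satisfying worlds: ∅.

0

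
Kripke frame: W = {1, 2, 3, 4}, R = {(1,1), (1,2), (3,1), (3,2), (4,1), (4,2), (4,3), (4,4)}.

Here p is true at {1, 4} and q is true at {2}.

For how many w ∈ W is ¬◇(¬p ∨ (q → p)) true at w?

1

1: ◇(¬p ∨ (q → p)) is T. ✗
2: ◇(¬p ∨ (q → p)) is F. ✓
3: ◇(¬p ∨ (q → p)) is T. ✗
4: ◇(¬p ∨ (q → p)) is T. ✗
Satisfying worlds: {2}.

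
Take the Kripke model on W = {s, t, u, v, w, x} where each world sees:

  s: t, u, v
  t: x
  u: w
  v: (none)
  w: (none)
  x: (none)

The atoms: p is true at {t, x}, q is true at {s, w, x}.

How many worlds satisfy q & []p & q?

2

s: q is T, []p & q is F. ✗
t: q is F, []p & q is F. ✗
u: q is F, []p & q is F. ✗
v: q is F, []p & q is F. ✗
w: q is T, []p & q is T. ✓
x: q is T, []p & q is T. ✓
Satisfying worlds: {w, x}.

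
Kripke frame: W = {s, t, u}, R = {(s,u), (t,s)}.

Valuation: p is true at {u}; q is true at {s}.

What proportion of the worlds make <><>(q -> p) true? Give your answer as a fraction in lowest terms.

1/3

s: successors {u}; <>(q -> p) there: u:F. ✗
t: successors {s}; <>(q -> p) there: s:T. ✓
u: no successors, so <><>(q -> p) fails. ✗
That's 1 of 3 worlds, so 1/3.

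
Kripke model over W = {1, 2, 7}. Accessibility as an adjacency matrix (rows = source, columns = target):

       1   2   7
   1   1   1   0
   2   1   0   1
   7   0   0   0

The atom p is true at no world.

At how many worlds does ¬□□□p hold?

2

1: □□□p is F. ✓
2: □□□p is F. ✓
7: □□□p is T. ✗
Satisfying worlds: {1, 2}.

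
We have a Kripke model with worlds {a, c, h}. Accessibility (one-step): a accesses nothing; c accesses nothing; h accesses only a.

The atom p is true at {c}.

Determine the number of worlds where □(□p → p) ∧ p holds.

a: □(□p → p) is T, p is F. ✗
c: □(□p → p) is T, p is T. ✓
h: □(□p → p) is F, p is F. ✗
Satisfying worlds: {c}.

1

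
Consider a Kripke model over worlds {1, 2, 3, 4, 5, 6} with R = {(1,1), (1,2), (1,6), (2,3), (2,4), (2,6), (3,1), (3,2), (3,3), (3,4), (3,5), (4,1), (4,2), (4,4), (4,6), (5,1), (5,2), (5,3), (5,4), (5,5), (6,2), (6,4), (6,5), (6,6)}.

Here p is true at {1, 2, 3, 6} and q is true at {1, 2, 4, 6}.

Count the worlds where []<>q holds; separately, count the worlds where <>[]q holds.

For []<>q:
1: successors {1, 2, 6}; <>q there: 1:T, 2:T, 6:T. ✓
2: successors {3, 4, 6}; <>q there: 3:T, 4:T, 6:T. ✓
3: successors {1, 2, 3, 4, 5}; <>q there: 1:T, 2:T, 3:T, 4:T, 5:T. ✓
4: successors {1, 2, 4, 6}; <>q there: 1:T, 2:T, 4:T, 6:T. ✓
5: successors {1, 2, 3, 4, 5}; <>q there: 1:T, 2:T, 3:T, 4:T, 5:T. ✓
6: successors {2, 4, 5, 6}; <>q there: 2:T, 4:T, 5:T, 6:T. ✓
— 6 worlds.
For <>[]q:
1: successors {1, 2, 6}; []q there: 1:T, 2:F, 6:F. ✓
2: successors {3, 4, 6}; []q there: 3:F, 4:T, 6:F. ✓
3: successors {1, 2, 3, 4, 5}; []q there: 1:T, 2:F, 3:F, 4:T, 5:F. ✓
4: successors {1, 2, 4, 6}; []q there: 1:T, 2:F, 4:T, 6:F. ✓
5: successors {1, 2, 3, 4, 5}; []q there: 1:T, 2:F, 3:F, 4:T, 5:F. ✓
6: successors {2, 4, 5, 6}; []q there: 2:F, 4:T, 5:F, 6:F. ✓
— 6 worlds.

6 and 6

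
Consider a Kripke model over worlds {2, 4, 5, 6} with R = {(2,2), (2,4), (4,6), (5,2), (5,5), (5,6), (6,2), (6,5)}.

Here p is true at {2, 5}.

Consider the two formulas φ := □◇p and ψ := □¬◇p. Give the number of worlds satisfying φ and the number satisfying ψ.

3 and 0

For □◇p:
2: successors {2, 4}; ◇p there: 2:T, 4:F. ✗
4: successors {6}; ◇p there: 6:T. ✓
5: successors {2, 5, 6}; ◇p there: 2:T, 5:T, 6:T. ✓
6: successors {2, 5}; ◇p there: 2:T, 5:T. ✓
— 3 worlds.
For □¬◇p:
2: successors {2, 4}; ¬◇p there: 2:F, 4:T. ✗
4: successors {6}; ¬◇p there: 6:F. ✗
5: successors {2, 5, 6}; ¬◇p there: 2:F, 5:F, 6:F. ✗
6: successors {2, 5}; ¬◇p there: 2:F, 5:F. ✗
— 0 worlds.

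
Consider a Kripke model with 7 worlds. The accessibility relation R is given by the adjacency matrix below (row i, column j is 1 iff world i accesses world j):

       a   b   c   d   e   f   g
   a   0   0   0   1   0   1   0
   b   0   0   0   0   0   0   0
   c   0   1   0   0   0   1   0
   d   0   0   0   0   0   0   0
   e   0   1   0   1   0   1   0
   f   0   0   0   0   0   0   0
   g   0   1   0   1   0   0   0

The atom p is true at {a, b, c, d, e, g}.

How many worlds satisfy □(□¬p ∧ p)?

a: successors {d, f}; □¬p ∧ p there: d:T, f:F. ✗
b: no successors, so □(□¬p ∧ p) holds vacuously. ✓
c: successors {b, f}; □¬p ∧ p there: b:T, f:F. ✗
d: no successors, so □(□¬p ∧ p) holds vacuously. ✓
e: successors {b, d, f}; □¬p ∧ p there: b:T, d:T, f:F. ✗
f: no successors, so □(□¬p ∧ p) holds vacuously. ✓
g: successors {b, d}; □¬p ∧ p there: b:T, d:T. ✓
Satisfying worlds: {b, d, f, g}.

4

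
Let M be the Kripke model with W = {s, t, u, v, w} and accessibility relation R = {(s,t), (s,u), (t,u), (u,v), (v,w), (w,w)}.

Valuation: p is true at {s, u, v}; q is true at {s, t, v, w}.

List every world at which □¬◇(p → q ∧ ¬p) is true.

s: successors {t, u}; ¬◇(p → q ∧ ¬p) there: t:T, u:T. ✓
t: successors {u}; ¬◇(p → q ∧ ¬p) there: u:T. ✓
u: successors {v}; ¬◇(p → q ∧ ¬p) there: v:F. ✗
v: successors {w}; ¬◇(p → q ∧ ¬p) there: w:F. ✗
w: successors {w}; ¬◇(p → q ∧ ¬p) there: w:F. ✗

{s, t}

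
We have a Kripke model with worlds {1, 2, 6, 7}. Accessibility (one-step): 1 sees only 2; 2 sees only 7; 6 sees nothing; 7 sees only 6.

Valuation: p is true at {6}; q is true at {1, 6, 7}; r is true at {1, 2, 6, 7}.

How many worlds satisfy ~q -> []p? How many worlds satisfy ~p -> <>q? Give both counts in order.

3 and 3

For ~q -> []p:
1: ~q is F, []p is F. ✓
2: ~q is T, []p is F. ✗
6: ~q is F, []p is T. ✓
7: ~q is F, []p is T. ✓
— 3 worlds.
For ~p -> <>q:
1: ~p is T, <>q is F. ✗
2: ~p is T, <>q is T. ✓
6: ~p is F, <>q is F. ✓
7: ~p is T, <>q is T. ✓
— 3 worlds.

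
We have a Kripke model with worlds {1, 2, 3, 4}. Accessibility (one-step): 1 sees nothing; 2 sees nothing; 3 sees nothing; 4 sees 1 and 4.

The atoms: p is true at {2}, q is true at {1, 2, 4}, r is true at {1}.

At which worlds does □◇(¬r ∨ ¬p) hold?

1: no successors, so □◇(¬r ∨ ¬p) holds vacuously. ✓
2: no successors, so □◇(¬r ∨ ¬p) holds vacuously. ✓
3: no successors, so □◇(¬r ∨ ¬p) holds vacuously. ✓
4: successors {1, 4}; ◇(¬r ∨ ¬p) there: 1:F, 4:T. ✗

{1, 2, 3}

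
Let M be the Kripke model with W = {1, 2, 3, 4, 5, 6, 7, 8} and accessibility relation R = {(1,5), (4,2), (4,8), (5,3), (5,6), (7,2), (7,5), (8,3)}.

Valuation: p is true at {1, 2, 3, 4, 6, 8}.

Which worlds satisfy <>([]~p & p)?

1: successors {5}; []~p & p there: 5:F. ✗
2: no successors, so <>([]~p & p) fails. ✗
3: no successors, so <>([]~p & p) fails. ✗
4: successors {2, 8}; []~p & p there: 2:T, 8:F. ✓
5: successors {3, 6}; []~p & p there: 3:T, 6:T. ✓
6: no successors, so <>([]~p & p) fails. ✗
7: successors {2, 5}; []~p & p there: 2:T, 5:F. ✓
8: successors {3}; []~p & p there: 3:T. ✓

{4, 5, 7, 8}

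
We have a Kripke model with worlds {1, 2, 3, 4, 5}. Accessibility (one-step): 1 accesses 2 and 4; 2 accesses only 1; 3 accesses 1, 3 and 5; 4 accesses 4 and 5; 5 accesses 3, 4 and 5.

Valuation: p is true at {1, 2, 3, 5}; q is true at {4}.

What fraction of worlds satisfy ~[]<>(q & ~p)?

1: []<>(q & ~p) is F. ✓
2: []<>(q & ~p) is T. ✗
3: []<>(q & ~p) is F. ✓
4: []<>(q & ~p) is T. ✗
5: []<>(q & ~p) is F. ✓
That's 3 of 5 worlds, so 3/5.

3/5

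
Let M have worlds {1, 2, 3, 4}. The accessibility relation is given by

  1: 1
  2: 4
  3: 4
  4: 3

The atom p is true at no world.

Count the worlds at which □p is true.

0

1: successors {1}; p there: 1:F. ✗
2: successors {4}; p there: 4:F. ✗
3: successors {4}; p there: 4:F. ✗
4: successors {3}; p there: 3:F. ✗
Satisfying worlds: ∅.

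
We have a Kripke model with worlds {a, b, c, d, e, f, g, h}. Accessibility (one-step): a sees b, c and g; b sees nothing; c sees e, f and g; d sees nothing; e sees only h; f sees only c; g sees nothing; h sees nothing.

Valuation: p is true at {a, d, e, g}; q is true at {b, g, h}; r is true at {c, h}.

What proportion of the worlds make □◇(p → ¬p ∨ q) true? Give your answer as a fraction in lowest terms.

a: successors {b, c, g}; ◇(p → ¬p ∨ q) there: b:F, c:T, g:F. ✗
b: no successors, so □◇(p → ¬p ∨ q) holds vacuously. ✓
c: successors {e, f, g}; ◇(p → ¬p ∨ q) there: e:T, f:T, g:F. ✗
d: no successors, so □◇(p → ¬p ∨ q) holds vacuously. ✓
e: successors {h}; ◇(p → ¬p ∨ q) there: h:F. ✗
f: successors {c}; ◇(p → ¬p ∨ q) there: c:T. ✓
g: no successors, so □◇(p → ¬p ∨ q) holds vacuously. ✓
h: no successors, so □◇(p → ¬p ∨ q) holds vacuously. ✓
That's 5 of 8 worlds, so 5/8.

5/8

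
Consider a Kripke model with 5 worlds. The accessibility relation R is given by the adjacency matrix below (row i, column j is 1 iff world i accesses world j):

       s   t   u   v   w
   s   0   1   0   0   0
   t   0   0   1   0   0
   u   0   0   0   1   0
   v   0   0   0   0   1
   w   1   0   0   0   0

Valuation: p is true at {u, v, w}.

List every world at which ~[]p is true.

s: []p is F. ✓
t: []p is T. ✗
u: []p is T. ✗
v: []p is T. ✗
w: []p is F. ✓

{s, w}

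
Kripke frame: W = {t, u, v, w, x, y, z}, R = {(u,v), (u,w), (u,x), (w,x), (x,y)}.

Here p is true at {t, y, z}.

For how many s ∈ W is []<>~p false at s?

t: no successors, so []<>~p holds vacuously. ✓
u: successors {v, w, x}; <>~p there: v:F, w:T, x:F. ✗
v: no successors, so []<>~p holds vacuously. ✓
w: successors {x}; <>~p there: x:F. ✗
x: successors {y}; <>~p there: y:F. ✗
y: no successors, so []<>~p holds vacuously. ✓
z: no successors, so []<>~p holds vacuously. ✓
Satisfying worlds: {t, v, y, z}.
So []<>~p fails at the other 3 worlds.

3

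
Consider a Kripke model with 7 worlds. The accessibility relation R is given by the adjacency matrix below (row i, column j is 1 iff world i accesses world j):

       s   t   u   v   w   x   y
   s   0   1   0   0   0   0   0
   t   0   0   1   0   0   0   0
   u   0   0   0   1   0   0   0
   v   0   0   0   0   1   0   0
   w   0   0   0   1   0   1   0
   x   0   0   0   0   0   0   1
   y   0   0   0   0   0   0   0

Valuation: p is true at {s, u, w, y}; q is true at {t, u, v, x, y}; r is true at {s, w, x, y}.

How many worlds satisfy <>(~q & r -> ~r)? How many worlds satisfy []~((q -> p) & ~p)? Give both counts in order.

For <>(~q & r -> ~r):
s: successors {t}; ~q & r -> ~r there: t:T. ✓
t: successors {u}; ~q & r -> ~r there: u:T. ✓
u: successors {v}; ~q & r -> ~r there: v:T. ✓
v: successors {w}; ~q & r -> ~r there: w:F. ✗
w: successors {v, x}; ~q & r -> ~r there: v:T, x:T. ✓
x: successors {y}; ~q & r -> ~r there: y:T. ✓
y: no successors, so <>(~q & r -> ~r) fails. ✗
— 5 worlds.
For []~((q -> p) & ~p):
s: successors {t}; ~((q -> p) & ~p) there: t:T. ✓
t: successors {u}; ~((q -> p) & ~p) there: u:T. ✓
u: successors {v}; ~((q -> p) & ~p) there: v:T. ✓
v: successors {w}; ~((q -> p) & ~p) there: w:T. ✓
w: successors {v, x}; ~((q -> p) & ~p) there: v:T, x:T. ✓
x: successors {y}; ~((q -> p) & ~p) there: y:T. ✓
y: no successors, so []~((q -> p) & ~p) holds vacuously. ✓
— 7 worlds.

5 and 7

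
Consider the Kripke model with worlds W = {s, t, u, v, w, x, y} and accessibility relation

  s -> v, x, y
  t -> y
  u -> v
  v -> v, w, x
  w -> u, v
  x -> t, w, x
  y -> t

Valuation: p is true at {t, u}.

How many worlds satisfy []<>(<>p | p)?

s: successors {v, x, y}; <>(<>p | p) there: v:T, x:T, y:T. ✓
t: successors {y}; <>(<>p | p) there: y:T. ✓
u: successors {v}; <>(<>p | p) there: v:T. ✓
v: successors {v, w, x}; <>(<>p | p) there: v:T, w:T, x:T. ✓
w: successors {u, v}; <>(<>p | p) there: u:F, v:T. ✗
x: successors {t, w, x}; <>(<>p | p) there: t:T, w:T, x:T. ✓
y: successors {t}; <>(<>p | p) there: t:T. ✓
Satisfying worlds: {s, t, u, v, x, y}.

6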